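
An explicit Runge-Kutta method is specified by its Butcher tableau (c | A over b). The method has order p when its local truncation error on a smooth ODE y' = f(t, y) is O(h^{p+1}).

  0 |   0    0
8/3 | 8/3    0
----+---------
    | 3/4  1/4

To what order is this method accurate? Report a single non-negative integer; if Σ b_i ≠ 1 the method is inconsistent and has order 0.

b = (3/4, 1/4)
c = (0, 8/3)
Σ b_i: 3/4·1 + 1/4·1 = 1 ✓
b·c: 1/4·8/3 = 2/3 ≠ 1/2 ⇒ order 1.

1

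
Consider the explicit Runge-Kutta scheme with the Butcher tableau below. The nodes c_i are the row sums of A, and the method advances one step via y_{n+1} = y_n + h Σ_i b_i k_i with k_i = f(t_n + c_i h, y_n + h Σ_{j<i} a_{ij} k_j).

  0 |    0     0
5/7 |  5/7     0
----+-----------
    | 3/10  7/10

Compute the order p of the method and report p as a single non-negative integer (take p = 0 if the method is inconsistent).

b = (3/10, 7/10)
c = (0, 5/7)
Σ b_i: 3/10·1 + 7/10·1 = 1 ✓
b·c: 7/10·5/7 = 1/2 ✓; 2 stages ⇒ order 2.

2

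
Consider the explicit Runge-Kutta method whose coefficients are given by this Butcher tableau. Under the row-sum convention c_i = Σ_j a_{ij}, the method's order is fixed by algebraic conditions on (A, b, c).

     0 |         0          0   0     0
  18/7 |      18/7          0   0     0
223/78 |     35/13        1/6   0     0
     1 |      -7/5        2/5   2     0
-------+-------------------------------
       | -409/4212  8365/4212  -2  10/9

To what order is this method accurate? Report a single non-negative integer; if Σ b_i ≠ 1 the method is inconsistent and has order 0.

2

b = (-409/4212, 8365/4212, -2, 10/9)
c = (0, 18/7, 223/78, 1)
Ac = (0, 0, 3/7, 9209/1365)
Σ b_i: (-409/4212)·1 + 8365/4212·1 + (-2)·1 + 10/9·1 = 1 ✓
b·c: 8365/4212·18/7 + (-2)·223/78 + 10/9·1 = 1/2 ✓
b·c²: 8365/4212·324/49 + (-2)·49729/6084 + 10/9·1 = -44813/21294 ≠ 1/3 ⇒ order 2.
b·Ac: (-2)·3/7 + 10/9·9209/1365 = 16312/2457 ≠ 1/6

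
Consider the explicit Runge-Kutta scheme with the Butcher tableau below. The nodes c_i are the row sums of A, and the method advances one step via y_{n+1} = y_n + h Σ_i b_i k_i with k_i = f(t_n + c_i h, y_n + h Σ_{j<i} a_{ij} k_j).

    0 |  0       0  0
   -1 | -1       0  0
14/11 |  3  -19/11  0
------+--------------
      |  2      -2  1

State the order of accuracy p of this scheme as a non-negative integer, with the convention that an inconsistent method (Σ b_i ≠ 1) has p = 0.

1

b = (2, -2, 1)
c = (0, -1, 14/11)
Ac = (0, 0, 19/11)
Σ b_i: 2·1 + (-2)·1 + 1·1 = 1 ✓
b·c: (-2)·(-1) + 1·14/11 = 36/11 ≠ 1/2 ⇒ order 1.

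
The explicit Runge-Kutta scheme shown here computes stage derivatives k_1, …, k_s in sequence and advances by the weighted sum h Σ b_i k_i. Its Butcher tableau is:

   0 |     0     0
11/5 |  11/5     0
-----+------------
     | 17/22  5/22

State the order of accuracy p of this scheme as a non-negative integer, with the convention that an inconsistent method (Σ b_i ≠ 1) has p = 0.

b = (17/22, 5/22)
c = (0, 11/5)
Σ b_i: 17/22·1 + 5/22·1 = 1 ✓
b·c: 5/22·11/5 = 1/2 ✓; 2 stages ⇒ order 2.

2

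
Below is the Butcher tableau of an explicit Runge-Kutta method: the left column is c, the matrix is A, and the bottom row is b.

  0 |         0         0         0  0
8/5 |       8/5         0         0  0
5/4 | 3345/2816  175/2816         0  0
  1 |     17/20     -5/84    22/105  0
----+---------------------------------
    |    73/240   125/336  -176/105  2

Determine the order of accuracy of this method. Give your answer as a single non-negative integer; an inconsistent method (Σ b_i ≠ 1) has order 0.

4

b = (73/240, 125/336, -176/105, 2)
c = (0, 8/5, 5/4, 1)
Ac = (0, 0, 35/352, 1/6)
Σ b_i: 73/240·1 + 125/336·1 + (-176/105)·1 + 2·1 = 1 ✓
b·c: 125/336·8/5 + (-176/105)·5/4 + 2·1 = 1/2 ✓
b·c²: 125/336·64/25 + (-176/105)·25/16 + 2·1 = 1/3 ✓
b·Ac: (-176/105)·35/352 + 2·1/6 = 1/6 ✓
b·c³: 125/336·512/125 + (-176/105)·125/64 + 2·1 = 1/4 ✓
b·(c∘Ac): (-176/105)·175/1408 + 2·1/6 = 1/8 ✓
b·Ac²: (-176/105)·7/44 + 2·7/40 = 1/12 ✓
b·A²c: 2·1/48 = 1/24 ✓; 4 stages ⇒ order 4.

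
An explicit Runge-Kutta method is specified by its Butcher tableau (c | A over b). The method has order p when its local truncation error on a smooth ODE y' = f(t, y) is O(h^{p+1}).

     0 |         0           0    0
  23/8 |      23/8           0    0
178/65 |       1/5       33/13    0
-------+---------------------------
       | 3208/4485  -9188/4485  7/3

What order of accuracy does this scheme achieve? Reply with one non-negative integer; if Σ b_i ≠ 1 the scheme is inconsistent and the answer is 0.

b = (3208/4485, -9188/4485, 7/3)
c = (0, 23/8, 178/65)
Ac = (0, 0, 759/104)
Σ b_i: 3208/4485·1 + (-9188/4485)·1 + 7/3·1 = 1 ✓
b·c: (-9188/4485)·23/8 + 7/3·178/65 = 1/2 ✓
b·c²: (-9188/4485)·529/64 + 7/3·31684/4225 = 114593/202800 ≠ 1/3 ⇒ order 2.
b·Ac: 7/3·759/104 = 1771/104 ≠ 1/6

2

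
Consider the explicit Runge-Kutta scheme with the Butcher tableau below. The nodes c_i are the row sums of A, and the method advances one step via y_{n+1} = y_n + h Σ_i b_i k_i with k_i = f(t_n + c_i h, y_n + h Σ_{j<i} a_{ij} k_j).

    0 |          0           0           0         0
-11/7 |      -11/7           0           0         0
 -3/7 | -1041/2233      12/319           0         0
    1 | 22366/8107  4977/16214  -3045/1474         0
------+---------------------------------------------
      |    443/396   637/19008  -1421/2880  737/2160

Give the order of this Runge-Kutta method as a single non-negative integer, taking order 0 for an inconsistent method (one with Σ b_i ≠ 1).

4

b = (443/396, 637/19008, -1421/2880, 737/2160)
c = (0, -11/7, -3/7, 1)
Ac = (0, 0, -12/203, 27/67)
Σ b_i: 443/396·1 + 637/19008·1 + (-1421/2880)·1 + 737/2160·1 = 1 ✓
b·c: 637/19008·(-11/7) + (-1421/2880)·(-3/7) + 737/2160·1 = 1/2 ✓
b·c²: 637/19008·121/49 + (-1421/2880)·9/49 + 737/2160·1 = 1/3 ✓
b·Ac: (-1421/2880)·(-12/203) + 737/2160·27/67 = 1/6 ✓
b·c³: 637/19008·(-1331/343) + (-1421/2880)·(-27/343) + 737/2160·1 = 1/4 ✓
b·(c∘Ac): (-1421/2880)·36/1421 + 737/2160·27/67 = 1/8 ✓
b·Ac²: (-1421/2880)·132/1421 + 737/2160·279/737 = 1/12 ✓
b·A²c: 737/2160·90/737 = 1/24 ✓; 4 stages ⇒ order 4.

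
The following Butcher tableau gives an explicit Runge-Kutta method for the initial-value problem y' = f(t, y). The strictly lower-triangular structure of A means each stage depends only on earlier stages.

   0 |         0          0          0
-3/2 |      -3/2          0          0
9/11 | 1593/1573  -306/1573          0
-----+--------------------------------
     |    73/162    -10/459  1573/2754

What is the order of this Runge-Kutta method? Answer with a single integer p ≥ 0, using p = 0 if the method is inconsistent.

3

b = (73/162, -10/459, 1573/2754)
c = (0, -3/2, 9/11)
Ac = (0, 0, 459/1573)
Σ b_i: 73/162·1 + (-10/459)·1 + 1573/2754·1 = 1 ✓
b·c: (-10/459)·(-3/2) + 1573/2754·9/11 = 1/2 ✓
b·c²: (-10/459)·9/4 + 1573/2754·81/121 = 1/3 ✓
b·Ac: 1573/2754·459/1573 = 1/6 ✓; 3 stages ⇒ order 3.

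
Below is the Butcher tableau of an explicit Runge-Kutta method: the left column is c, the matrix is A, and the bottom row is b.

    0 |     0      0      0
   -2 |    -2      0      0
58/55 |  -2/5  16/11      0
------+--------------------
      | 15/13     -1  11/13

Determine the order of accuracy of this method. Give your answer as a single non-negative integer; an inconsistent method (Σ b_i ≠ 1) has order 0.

b = (15/13, -1, 11/13)
c = (0, -2, 58/55)
Ac = (0, 0, -32/11)
Σ b_i: 15/13·1 + (-1)·1 + 11/13·1 = 1 ✓
b·c: (-1)·(-2) + 11/13·58/55 = 188/65 ≠ 1/2 ⇒ order 1.

1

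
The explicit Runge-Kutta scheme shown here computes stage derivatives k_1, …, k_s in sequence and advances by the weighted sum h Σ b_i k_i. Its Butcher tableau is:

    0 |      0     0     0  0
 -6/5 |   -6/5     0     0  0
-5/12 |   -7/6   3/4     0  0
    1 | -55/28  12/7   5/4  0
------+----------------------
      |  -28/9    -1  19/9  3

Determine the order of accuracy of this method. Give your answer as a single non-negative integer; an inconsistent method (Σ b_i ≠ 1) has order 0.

b = (-28/9, -1, 19/9, 3)
c = (0, -6/5, -5/12, 1)
Ac = (0, 0, -9/10, -4331/1680)
Σ b_i: (-28/9)·1 + (-1)·1 + 19/9·1 + 3·1 = 1 ✓
b·c: (-1)·(-6/5) + 19/9·(-5/12) + 3·1 = 1793/540 ≠ 1/2 ⇒ order 1.

1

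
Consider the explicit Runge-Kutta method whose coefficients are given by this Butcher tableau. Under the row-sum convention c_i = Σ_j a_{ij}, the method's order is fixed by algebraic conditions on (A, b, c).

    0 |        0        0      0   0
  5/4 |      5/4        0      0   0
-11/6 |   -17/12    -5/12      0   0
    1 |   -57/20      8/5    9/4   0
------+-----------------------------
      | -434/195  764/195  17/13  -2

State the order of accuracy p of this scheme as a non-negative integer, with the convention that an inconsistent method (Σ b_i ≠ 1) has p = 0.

2

b = (-434/195, 764/195, 17/13, -2)
c = (0, 5/4, -11/6, 1)
Ac = (0, 0, -25/48, -17/8)
Σ b_i: (-434/195)·1 + 764/195·1 + 17/13·1 + (-2)·1 = 1 ✓
b·c: 764/195·5/4 + 17/13·(-11/6) + (-2)·1 = 1/2 ✓
b·c²: 764/195·25/16 + 17/13·121/36 + (-2)·1 = 1993/234 ≠ 1/3 ⇒ order 2.
b·Ac: 17/13·(-25/48) + (-2)·(-17/8) = 2227/624 ≠ 1/6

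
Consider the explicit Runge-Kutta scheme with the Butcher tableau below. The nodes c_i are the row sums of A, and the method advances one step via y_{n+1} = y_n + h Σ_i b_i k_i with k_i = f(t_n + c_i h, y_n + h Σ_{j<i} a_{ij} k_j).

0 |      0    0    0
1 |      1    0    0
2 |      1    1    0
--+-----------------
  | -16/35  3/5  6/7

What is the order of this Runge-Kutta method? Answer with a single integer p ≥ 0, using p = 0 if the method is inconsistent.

1

b = (-16/35, 3/5, 6/7)
c = (0, 1, 2)
Ac = (0, 0, 1)
Σ b_i: (-16/35)·1 + 3/5·1 + 6/7·1 = 1 ✓
b·c: 3/5·1 + 6/7·2 = 81/35 ≠ 1/2 ⇒ order 1.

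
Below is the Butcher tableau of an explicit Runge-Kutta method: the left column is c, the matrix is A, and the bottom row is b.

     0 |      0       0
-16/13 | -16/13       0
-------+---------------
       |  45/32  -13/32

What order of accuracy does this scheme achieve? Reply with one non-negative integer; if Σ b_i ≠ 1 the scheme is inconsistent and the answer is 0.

b = (45/32, -13/32)
c = (0, -16/13)
Σ b_i: 45/32·1 + (-13/32)·1 = 1 ✓
b·c: (-13/32)·(-16/13) = 1/2 ✓; 2 stages ⇒ order 2.

2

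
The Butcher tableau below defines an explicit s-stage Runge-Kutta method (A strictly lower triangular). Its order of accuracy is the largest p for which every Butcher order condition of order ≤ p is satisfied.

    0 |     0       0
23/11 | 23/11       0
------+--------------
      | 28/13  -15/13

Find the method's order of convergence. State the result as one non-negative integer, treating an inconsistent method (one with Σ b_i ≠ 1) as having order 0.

b = (28/13, -15/13)
c = (0, 23/11)
Σ b_i: 28/13·1 + (-15/13)·1 = 1 ✓
b·c: (-15/13)·23/11 = -345/143 ≠ 1/2 ⇒ order 1.

1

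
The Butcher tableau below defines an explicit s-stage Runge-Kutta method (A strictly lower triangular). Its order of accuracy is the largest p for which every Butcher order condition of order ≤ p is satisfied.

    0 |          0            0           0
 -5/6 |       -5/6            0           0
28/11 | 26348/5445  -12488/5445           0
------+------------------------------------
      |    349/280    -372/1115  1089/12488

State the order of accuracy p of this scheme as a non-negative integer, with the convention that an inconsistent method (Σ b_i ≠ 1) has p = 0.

b = (349/280, -372/1115, 1089/12488)
c = (0, -5/6, 28/11)
Ac = (0, 0, 6244/3267)
Σ b_i: 349/280·1 + (-372/1115)·1 + 1089/12488·1 = 1 ✓
b·c: (-372/1115)·(-5/6) + 1089/12488·28/11 = 1/2 ✓
b·c²: (-372/1115)·25/36 + 1089/12488·784/121 = 1/3 ✓
b·Ac: 1089/12488·6244/3267 = 1/6 ✓; 3 stages ⇒ order 3.

3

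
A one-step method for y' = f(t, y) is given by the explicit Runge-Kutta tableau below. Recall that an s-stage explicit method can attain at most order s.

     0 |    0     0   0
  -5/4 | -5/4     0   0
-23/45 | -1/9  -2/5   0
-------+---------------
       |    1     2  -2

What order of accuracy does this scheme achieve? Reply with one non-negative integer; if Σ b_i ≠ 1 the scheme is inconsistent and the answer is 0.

b = (1, 2, -2)
c = (0, -5/4, -23/45)
Ac = (0, 0, 1/2)
Σ b_i: 1·1 + 2·1 + (-2)·1 = 1 ✓
b·c: 2·(-5/4) + (-2)·(-23/45) = -133/90 ≠ 1/2 ⇒ order 1.

1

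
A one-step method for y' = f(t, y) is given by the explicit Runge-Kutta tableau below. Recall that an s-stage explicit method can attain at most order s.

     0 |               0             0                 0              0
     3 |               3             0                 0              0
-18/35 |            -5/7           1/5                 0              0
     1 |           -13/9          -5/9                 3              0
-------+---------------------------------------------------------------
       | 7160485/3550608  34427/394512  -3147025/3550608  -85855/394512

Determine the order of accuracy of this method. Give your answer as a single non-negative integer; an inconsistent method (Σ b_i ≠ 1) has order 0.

3

b = (7160485/3550608, 34427/394512, -3147025/3550608, -85855/394512)
c = (0, 3, -18/35, 1)
Ac = (0, 0, 3/5, -337/105)
Σ b_i: 7160485/3550608·1 + 34427/394512·1 + (-3147025/3550608)·1 + (-85855/394512)·1 = 1 ✓
b·c: 34427/394512·3 + (-3147025/3550608)·(-18/35) + (-85855/394512)·1 = 1/2 ✓
b·c²: 34427/394512·9 + (-3147025/3550608)·324/1225 + (-85855/394512)·1 = 1/3 ✓
b·Ac: (-3147025/3550608)·3/5 + (-85855/394512)·(-337/105) = 1/6 ✓
b·c³: 34427/394512·27 + (-3147025/3550608)·(-5832/42875) + (-85855/394512)·1 = 2228093/986280 ≠ 1/4 ⇒ order 3.
b·(c∘Ac): (-3147025/3550608)·(-54/175) + (-85855/394512)·(-337/105) = 1150355/1183536 ≠ 1/8
b·Ac²: (-3147025/3550608)·9/5 + (-85855/394512)·(-5153/1225) = -1564811/2301320 ≠ 1/12
b·A²c: (-85855/394512)·9/5 = -51513/131504 ≠ 1/24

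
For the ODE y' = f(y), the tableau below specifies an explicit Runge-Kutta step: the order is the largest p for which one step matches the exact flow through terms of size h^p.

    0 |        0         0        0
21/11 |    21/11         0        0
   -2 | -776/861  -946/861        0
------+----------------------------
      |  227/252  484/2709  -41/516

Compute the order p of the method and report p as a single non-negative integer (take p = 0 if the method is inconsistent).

3

b = (227/252, 484/2709, -41/516)
c = (0, 21/11, -2)
Ac = (0, 0, -86/41)
Σ b_i: 227/252·1 + 484/2709·1 + (-41/516)·1 = 1 ✓
b·c: 484/2709·21/11 + (-41/516)·(-2) = 1/2 ✓
b·c²: 484/2709·441/121 + (-41/516)·4 = 1/3 ✓
b·Ac: (-41/516)·(-86/41) = 1/6 ✓; 3 stages ⇒ order 3.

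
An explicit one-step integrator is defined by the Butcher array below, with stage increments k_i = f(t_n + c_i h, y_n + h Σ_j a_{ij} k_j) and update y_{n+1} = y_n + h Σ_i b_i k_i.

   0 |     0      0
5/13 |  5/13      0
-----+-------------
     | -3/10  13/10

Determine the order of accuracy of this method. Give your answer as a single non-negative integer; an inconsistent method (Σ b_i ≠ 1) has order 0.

2

b = (-3/10, 13/10)
c = (0, 5/13)
Σ b_i: (-3/10)·1 + 13/10·1 = 1 ✓
b·c: 13/10·5/13 = 1/2 ✓; 2 stages ⇒ order 2.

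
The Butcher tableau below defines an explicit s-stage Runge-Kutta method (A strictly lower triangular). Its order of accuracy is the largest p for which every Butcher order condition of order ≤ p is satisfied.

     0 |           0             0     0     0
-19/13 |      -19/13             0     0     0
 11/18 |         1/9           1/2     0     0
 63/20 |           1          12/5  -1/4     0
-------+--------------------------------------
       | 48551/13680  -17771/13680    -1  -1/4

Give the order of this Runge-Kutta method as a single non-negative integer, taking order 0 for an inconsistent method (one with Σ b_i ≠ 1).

b = (48551/13680, -17771/13680, -1, -1/4)
c = (0, -19/13, 11/18, 63/20)
Ac = (0, 0, -19/26, -17131/4680)
Σ b_i: 48551/13680·1 + (-17771/13680)·1 + (-1)·1 + (-1/4)·1 = 1 ✓
b·c: (-17771/13680)·(-19/13) + (-1)·11/18 + (-1/4)·63/20 = 1/2 ✓
b·c²: (-17771/13680)·361/169 + (-1)·121/324 + (-1/4)·3969/400 = -9483697/1684800 ≠ 1/3 ⇒ order 2.
b·Ac: (-1)·(-19/26) + (-1/4)·(-17131/4680) = 30811/18720 ≠ 1/6

2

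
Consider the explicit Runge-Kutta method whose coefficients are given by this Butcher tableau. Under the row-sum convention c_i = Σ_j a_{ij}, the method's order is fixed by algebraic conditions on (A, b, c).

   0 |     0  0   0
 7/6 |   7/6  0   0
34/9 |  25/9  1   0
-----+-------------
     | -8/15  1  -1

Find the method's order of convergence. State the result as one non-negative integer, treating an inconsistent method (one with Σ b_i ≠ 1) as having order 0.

0

b = (-8/15, 1, -1)
c = (0, 7/6, 34/9)
Ac = (0, 0, 7/6)
Σ b_i: (-8/15)·1 + 1·1 + (-1)·1 = -8/15 ≠ 1 ⇒ order 0.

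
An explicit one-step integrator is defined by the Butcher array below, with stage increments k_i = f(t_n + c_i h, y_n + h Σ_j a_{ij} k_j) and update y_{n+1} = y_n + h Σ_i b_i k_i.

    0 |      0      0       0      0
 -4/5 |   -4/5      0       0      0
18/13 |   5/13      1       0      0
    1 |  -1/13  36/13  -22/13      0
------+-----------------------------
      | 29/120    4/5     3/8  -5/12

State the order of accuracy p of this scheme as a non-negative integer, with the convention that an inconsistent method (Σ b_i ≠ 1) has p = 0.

b = (29/120, 4/5, 3/8, -5/12)
c = (0, -4/5, 18/13, 1)
Ac = (0, 0, -4/5, -3852/845)
Σ b_i: 29/120·1 + 4/5·1 + 3/8·1 + (-5/12)·1 = 1 ✓
b·c: 4/5·(-4/5) + 3/8·18/13 + (-5/12)·1 = -524/975 ≠ 1/2 ⇒ order 1.

1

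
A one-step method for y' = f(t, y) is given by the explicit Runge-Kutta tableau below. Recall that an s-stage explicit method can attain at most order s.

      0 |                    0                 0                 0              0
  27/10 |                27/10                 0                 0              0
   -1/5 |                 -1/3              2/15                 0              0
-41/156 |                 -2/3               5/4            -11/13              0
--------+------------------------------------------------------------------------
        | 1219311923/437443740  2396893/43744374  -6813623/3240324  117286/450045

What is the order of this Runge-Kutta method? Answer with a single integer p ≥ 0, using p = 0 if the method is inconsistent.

3

b = (1219311923/437443740, 2396893/43744374, -6813623/3240324, 117286/450045)
c = (0, 27/10, -1/5, -41/156)
Ac = (0, 0, 9/25, 1843/520)
Σ b_i: 1219311923/437443740·1 + 2396893/43744374·1 + (-6813623/3240324)·1 + 117286/450045·1 = 1 ✓
b·c: 2396893/43744374·27/10 + (-6813623/3240324)·(-1/5) + 117286/450045·(-41/156) = 1/2 ✓
b·c²: 2396893/43744374·729/100 + (-6813623/3240324)·1/25 + 117286/450045·1681/24336 = 1/3 ✓
b·Ac: (-6813623/3240324)·9/25 + 117286/450045·1843/520 = 1/6 ✓
b·c³: 2396893/43744374·19683/1000 + (-6813623/3240324)·(-1/125) + 117286/450045·(-68921/3796416) = 137820090467/126372636000 ≠ 1/4 ⇒ order 3.
b·(c∘Ac): (-6813623/3240324)·(-9/125) + 117286/450045·(-75563/81120) = -49338329/540054000 ≠ 1/8
b·Ac²: (-6813623/3240324)·243/250 + 117286/450045·47209/5200 = 14495989/45004500 ≠ 1/12
b·A²c: 117286/450045·(-99/325) = -99242/1250125 ≠ 1/24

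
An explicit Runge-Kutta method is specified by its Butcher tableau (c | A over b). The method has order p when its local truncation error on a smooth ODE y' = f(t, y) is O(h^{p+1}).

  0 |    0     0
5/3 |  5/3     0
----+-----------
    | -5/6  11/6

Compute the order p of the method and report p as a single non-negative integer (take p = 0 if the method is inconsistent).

b = (-5/6, 11/6)
c = (0, 5/3)
Σ b_i: (-5/6)·1 + 11/6·1 = 1 ✓
b·c: 11/6·5/3 = 55/18 ≠ 1/2 ⇒ order 1.

1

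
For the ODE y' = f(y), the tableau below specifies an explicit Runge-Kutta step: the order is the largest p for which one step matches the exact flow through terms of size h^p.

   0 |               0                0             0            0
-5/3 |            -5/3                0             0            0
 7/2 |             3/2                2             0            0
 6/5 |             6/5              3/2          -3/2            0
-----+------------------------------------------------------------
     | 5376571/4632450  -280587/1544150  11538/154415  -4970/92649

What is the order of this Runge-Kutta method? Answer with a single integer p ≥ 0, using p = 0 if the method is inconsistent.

b = (5376571/4632450, -280587/1544150, 11538/154415, -4970/92649)
c = (0, -5/3, 7/2, 6/5)
Ac = (0, 0, -10/3, -31/4)
Σ b_i: 5376571/4632450·1 + (-280587/1544150)·1 + 11538/154415·1 + (-4970/92649)·1 = 1 ✓
b·c: (-280587/1544150)·(-5/3) + 11538/154415·7/2 + (-4970/92649)·6/5 = 1/2 ✓
b·c²: (-280587/1544150)·25/9 + 11538/154415·49/4 + (-4970/92649)·36/25 = 1/3 ✓
b·Ac: 11538/154415·(-10/3) + (-4970/92649)·(-31/4) = 1/6 ✓
b·c³: (-280587/1544150)·(-125/27) + 11538/154415·343/8 + (-4970/92649)·216/125 = 109850317/27794700 ≠ 1/4 ⇒ order 3.
b·(c∘Ac): 11538/154415·(-35/3) + (-4970/92649)·(-93/10) = -11515/30883 ≠ 1/8
b·Ac²: 11538/154415·50/9 + (-4970/92649)·(-341/24) = 1308905/1111788 ≠ 1/12
b·A²c: (-4970/92649)·5 = -24850/92649 ≠ 1/24

3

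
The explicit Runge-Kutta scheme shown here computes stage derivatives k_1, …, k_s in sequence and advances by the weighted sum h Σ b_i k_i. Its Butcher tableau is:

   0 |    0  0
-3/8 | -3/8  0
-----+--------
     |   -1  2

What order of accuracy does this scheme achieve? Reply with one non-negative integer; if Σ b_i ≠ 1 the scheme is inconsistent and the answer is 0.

1

b = (-1, 2)
c = (0, -3/8)
Σ b_i: (-1)·1 + 2·1 = 1 ✓
b·c: 2·(-3/8) = -3/4 ≠ 1/2 ⇒ order 1.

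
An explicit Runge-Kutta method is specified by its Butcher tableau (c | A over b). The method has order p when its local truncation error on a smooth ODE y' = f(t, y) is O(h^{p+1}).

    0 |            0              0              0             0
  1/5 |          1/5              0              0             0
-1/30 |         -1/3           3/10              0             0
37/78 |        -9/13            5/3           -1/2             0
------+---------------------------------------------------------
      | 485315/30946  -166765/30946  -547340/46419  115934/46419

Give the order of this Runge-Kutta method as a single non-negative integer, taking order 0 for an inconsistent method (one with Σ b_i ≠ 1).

b = (485315/30946, -166765/30946, -547340/46419, 115934/46419)
c = (0, 1/5, -1/30, 37/78)
Ac = (0, 0, 3/50, 7/20)
Σ b_i: 485315/30946·1 + (-166765/30946)·1 + (-547340/46419)·1 + 115934/46419·1 = 1 ✓
b·c: (-166765/30946)·1/5 + (-547340/46419)·(-1/30) + 115934/46419·37/78 = 1/2 ✓
b·c²: (-166765/30946)·1/25 + (-547340/46419)·1/900 + 115934/46419·1369/6084 = 1/3 ✓
b·Ac: (-547340/46419)·3/50 + 115934/46419·7/20 = 1/6 ✓
b·c³: (-166765/30946)·1/125 + (-547340/46419)·(-1/27000) + 115934/46419·50653/474552 = 13511837/60344700 ≠ 1/4 ⇒ order 3.
b·(c∘Ac): (-547340/46419)·(-1/500) + 115934/46419·259/1560 = 6102809/13925700 ≠ 1/8
b·Ac²: (-547340/46419)·3/250 + 115934/46419·119/1800 = 986801/41777100 ≠ 1/12
b·A²c: 115934/46419·(-3/100) = -57967/773650 ≠ 1/24

3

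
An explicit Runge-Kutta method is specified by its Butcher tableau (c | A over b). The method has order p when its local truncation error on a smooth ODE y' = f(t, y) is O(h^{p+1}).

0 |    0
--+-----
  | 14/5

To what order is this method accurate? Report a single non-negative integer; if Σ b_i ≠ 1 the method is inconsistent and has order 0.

b = (14/5)
c = (0)
Σ b_i: 14/5·1 = 14/5 ≠ 1 ⇒ order 0.

0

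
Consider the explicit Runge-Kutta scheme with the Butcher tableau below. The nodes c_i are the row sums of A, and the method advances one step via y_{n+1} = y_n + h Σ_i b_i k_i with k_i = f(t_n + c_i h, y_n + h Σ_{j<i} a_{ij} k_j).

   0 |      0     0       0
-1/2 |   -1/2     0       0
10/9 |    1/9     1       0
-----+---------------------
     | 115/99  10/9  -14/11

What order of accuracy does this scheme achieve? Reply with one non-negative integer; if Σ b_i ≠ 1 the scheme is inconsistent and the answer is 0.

b = (115/99, 10/9, -14/11)
c = (0, -1/2, 10/9)
Ac = (0, 0, -1/2)
Σ b_i: 115/99·1 + 10/9·1 + (-14/11)·1 = 1 ✓
b·c: 10/9·(-1/2) + (-14/11)·10/9 = -65/33 ≠ 1/2 ⇒ order 1.

1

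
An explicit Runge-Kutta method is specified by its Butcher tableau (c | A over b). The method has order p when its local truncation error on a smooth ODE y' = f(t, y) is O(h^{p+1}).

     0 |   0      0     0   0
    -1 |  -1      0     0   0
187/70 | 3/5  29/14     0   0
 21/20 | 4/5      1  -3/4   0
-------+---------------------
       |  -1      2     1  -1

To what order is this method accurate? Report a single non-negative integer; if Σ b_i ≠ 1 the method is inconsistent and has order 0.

b = (-1, 2, 1, -1)
c = (0, -1, 187/70, 21/20)
Ac = (0, 0, -29/14, -841/280)
Σ b_i: (-1)·1 + 2·1 + 1·1 + (-1)·1 = 1 ✓
b·c: 2·(-1) + 1·187/70 + (-1)·21/20 = -53/140 ≠ 1/2 ⇒ order 1.

1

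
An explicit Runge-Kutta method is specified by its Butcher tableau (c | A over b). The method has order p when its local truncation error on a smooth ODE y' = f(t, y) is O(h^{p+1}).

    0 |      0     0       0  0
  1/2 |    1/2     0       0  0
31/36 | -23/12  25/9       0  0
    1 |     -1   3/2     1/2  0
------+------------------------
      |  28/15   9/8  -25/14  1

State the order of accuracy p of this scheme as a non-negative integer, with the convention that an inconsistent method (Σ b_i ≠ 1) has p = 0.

0

b = (28/15, 9/8, -25/14, 1)
c = (0, 1/2, 31/36, 1)
Ac = (0, 0, 25/18, 85/72)
Σ b_i: 28/15·1 + 9/8·1 + (-25/14)·1 + 1·1 = 1853/840 ≠ 1 ⇒ order 0.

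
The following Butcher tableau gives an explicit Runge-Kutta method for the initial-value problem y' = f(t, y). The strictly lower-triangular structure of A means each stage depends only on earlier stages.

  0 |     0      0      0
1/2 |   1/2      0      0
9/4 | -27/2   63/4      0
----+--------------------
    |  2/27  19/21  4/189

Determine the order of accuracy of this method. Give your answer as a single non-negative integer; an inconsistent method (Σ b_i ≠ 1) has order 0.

3

b = (2/27, 19/21, 4/189)
c = (0, 1/2, 9/4)
Ac = (0, 0, 63/8)
Σ b_i: 2/27·1 + 19/21·1 + 4/189·1 = 1 ✓
b·c: 19/21·1/2 + 4/189·9/4 = 1/2 ✓
b·c²: 19/21·1/4 + 4/189·81/16 = 1/3 ✓
b·Ac: 4/189·63/8 = 1/6 ✓; 3 stages ⇒ order 3.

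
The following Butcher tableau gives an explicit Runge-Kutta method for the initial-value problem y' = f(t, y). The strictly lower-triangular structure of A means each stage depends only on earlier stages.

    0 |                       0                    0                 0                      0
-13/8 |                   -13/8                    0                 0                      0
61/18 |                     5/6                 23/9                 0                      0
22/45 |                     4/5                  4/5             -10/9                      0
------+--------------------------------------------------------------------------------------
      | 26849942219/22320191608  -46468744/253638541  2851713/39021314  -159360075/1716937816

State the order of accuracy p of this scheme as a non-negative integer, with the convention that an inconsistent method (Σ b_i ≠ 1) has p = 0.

b = (26849942219/22320191608, -46468744/253638541, 2851713/39021314, -159360075/1716937816)
c = (0, -13/8, 61/18, 22/45)
Ac = (0, 0, -299/72, -4103/810)
Σ b_i: 26849942219/22320191608·1 + (-46468744/253638541)·1 + 2851713/39021314·1 + (-159360075/1716937816)·1 = 1 ✓
b·c: (-46468744/253638541)·(-13/8) + 2851713/39021314·61/18 + (-159360075/1716937816)·22/45 = 1/2 ✓
b·c²: (-46468744/253638541)·169/64 + 2851713/39021314·3721/324 + (-159360075/1716937816)·484/2025 = 1/3 ✓
b·Ac: 2851713/39021314·(-299/72) + (-159360075/1716937816)·(-4103/810) = 1/6 ✓
b·c³: (-46468744/253638541)·(-2197/512) + 2851713/39021314·226981/5832 + (-159360075/1716937816)·10648/91125 = 610164900859/168572076480 ≠ 1/4 ⇒ order 3.
b·(c∘Ac): 2851713/39021314·(-18239/1296) + (-159360075/1716937816)·(-45133/18225) = -13462771801/16857207648 ≠ 1/8
b·Ac²: 2851713/39021314·3887/576 + (-159360075/1716937816)·(-620999/58320) = 549423621389/370858568256 ≠ 1/12
b·A²c: (-159360075/1716937816)·1495/324 = -8823826375/20603253792 ≠ 1/24

3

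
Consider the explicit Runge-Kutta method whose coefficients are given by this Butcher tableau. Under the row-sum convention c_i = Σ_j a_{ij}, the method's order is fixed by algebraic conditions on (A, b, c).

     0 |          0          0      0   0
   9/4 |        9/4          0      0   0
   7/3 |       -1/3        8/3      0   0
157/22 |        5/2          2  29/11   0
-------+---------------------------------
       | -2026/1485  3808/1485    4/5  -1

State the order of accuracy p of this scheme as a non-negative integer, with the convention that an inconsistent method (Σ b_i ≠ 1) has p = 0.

2

b = (-2026/1485, 3808/1485, 4/5, -1)
c = (0, 9/4, 7/3, 157/22)
Ac = (0, 0, 6, 703/66)
Σ b_i: (-2026/1485)·1 + 3808/1485·1 + 4/5·1 + (-1)·1 = 1 ✓
b·c: 3808/1485·9/4 + 4/5·7/3 + (-1)·157/22 = 1/2 ✓
b·c²: 3808/1485·81/16 + 4/5·49/9 + (-1)·24649/484 = -731597/21780 ≠ 1/3 ⇒ order 2.
b·Ac: 4/5·6 + (-1)·703/66 = -1931/330 ≠ 1/6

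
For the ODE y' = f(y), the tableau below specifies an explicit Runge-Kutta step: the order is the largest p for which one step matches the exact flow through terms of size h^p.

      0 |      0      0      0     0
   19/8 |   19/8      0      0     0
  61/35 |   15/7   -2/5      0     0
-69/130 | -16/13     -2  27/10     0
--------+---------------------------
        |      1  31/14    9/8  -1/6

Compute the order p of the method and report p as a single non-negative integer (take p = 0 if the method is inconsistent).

0

b = (1, 31/14, 9/8, -1/6)
c = (0, 19/8, 61/35, -69/130)
Ac = (0, 0, -19/20, -31/700)
Σ b_i: 1·1 + 31/14·1 + 9/8·1 + (-1/6)·1 = 701/168 ≠ 1 ⇒ order 0.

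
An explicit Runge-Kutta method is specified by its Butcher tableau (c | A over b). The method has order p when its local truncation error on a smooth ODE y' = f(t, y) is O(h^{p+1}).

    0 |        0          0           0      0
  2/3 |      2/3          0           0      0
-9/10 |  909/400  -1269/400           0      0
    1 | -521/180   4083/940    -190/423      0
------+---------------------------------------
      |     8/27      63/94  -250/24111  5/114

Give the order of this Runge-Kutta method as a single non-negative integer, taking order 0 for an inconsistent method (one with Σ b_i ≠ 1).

b = (8/27, 63/94, -250/24111, 5/114)
c = (0, 2/3, -9/10, 1)
Ac = (0, 0, -423/200, 33/10)
Σ b_i: 8/27·1 + 63/94·1 + (-250/24111)·1 + 5/114·1 = 1 ✓
b·c: 63/94·2/3 + (-250/24111)·(-9/10) + 5/114·1 = 1/2 ✓
b·c²: 63/94·4/9 + (-250/24111)·81/100 + 5/114·1 = 1/3 ✓
b·Ac: (-250/24111)·(-423/200) + 5/114·33/10 = 1/6 ✓
b·c³: 63/94·8/27 + (-250/24111)·(-729/1000) + 5/114·1 = 1/4 ✓
b·(c∘Ac): (-250/24111)·3807/2000 + 5/114·33/10 = 1/8 ✓
b·Ac²: (-250/24111)·(-141/100) + 5/114·47/30 = 1/12 ✓
b·A²c: 5/114·19/20 = 1/24 ✓; 4 stages ⇒ order 4.

4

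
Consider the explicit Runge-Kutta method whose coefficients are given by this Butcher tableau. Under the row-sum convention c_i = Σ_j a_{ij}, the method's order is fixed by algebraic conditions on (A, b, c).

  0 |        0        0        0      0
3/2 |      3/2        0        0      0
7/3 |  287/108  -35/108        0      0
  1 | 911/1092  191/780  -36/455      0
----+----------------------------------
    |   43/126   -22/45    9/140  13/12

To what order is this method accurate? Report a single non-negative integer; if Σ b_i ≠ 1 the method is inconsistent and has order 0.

b = (43/126, -22/45, 9/140, 13/12)
c = (0, 3/2, 7/3, 1)
Ac = (0, 0, -35/72, 19/104)
Σ b_i: 43/126·1 + (-22/45)·1 + 9/140·1 + 13/12·1 = 1 ✓
b·c: (-22/45)·3/2 + 9/140·7/3 + 13/12·1 = 1/2 ✓
b·c²: (-22/45)·9/4 + 9/140·49/9 + 13/12·1 = 1/3 ✓
b·Ac: 9/140·(-35/72) + 13/12·19/104 = 1/6 ✓
b·c³: (-22/45)·27/8 + 9/140·343/27 + 13/12·1 = 1/4 ✓
b·(c∘Ac): 9/140·(-245/216) + 13/12·19/104 = 1/8 ✓
b·Ac²: 9/140·(-35/48) + 13/12·25/208 = 1/12 ✓
b·A²c: 13/12·1/26 = 1/24 ✓; 4 stages ⇒ order 4.

4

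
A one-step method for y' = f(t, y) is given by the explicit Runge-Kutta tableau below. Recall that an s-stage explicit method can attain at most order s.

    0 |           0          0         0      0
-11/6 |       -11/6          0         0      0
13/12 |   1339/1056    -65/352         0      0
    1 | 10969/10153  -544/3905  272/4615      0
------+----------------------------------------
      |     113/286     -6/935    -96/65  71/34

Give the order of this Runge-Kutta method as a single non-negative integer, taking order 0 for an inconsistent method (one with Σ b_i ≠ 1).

4

b = (113/286, -6/935, -96/65, 71/34)
c = (0, -11/6, 13/12, 1)
Ac = (0, 0, 65/192, 68/213)
Σ b_i: 113/286·1 + (-6/935)·1 + (-96/65)·1 + 71/34·1 = 1 ✓
b·c: (-6/935)·(-11/6) + (-96/65)·13/12 + 71/34·1 = 1/2 ✓
b·c²: (-6/935)·121/36 + (-96/65)·169/144 + 71/34·1 = 1/3 ✓
b·Ac: (-96/65)·65/192 + 71/34·68/213 = 1/6 ✓
b·c³: (-6/935)·(-1331/216) + (-96/65)·2197/1728 + 71/34·1 = 1/4 ✓
b·(c∘Ac): (-96/65)·845/2304 + 71/34·68/213 = 1/8 ✓
b·Ac²: (-96/65)·(-715/1152) + 71/34·(-85/213) = 1/12 ✓
b·A²c: 71/34·17/852 = 1/24 ✓; 4 stages ⇒ order 4.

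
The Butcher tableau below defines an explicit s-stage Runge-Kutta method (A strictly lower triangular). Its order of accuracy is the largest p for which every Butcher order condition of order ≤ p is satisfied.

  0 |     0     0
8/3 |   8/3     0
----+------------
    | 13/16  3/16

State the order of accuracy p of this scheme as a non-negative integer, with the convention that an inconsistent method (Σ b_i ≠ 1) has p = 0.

b = (13/16, 3/16)
c = (0, 8/3)
Σ b_i: 13/16·1 + 3/16·1 = 1 ✓
b·c: 3/16·8/3 = 1/2 ✓; 2 stages ⇒ order 2.

2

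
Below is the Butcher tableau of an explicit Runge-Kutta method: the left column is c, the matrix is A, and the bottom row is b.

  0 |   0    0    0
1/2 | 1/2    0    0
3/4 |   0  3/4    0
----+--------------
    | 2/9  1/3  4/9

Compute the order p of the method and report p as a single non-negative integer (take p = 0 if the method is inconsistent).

3

b = (2/9, 1/3, 4/9)
c = (0, 1/2, 3/4)
Ac = (0, 0, 3/8)
Σ b_i: 2/9·1 + 1/3·1 + 4/9·1 = 1 ✓
b·c: 1/3·1/2 + 4/9·3/4 = 1/2 ✓
b·c²: 1/3·1/4 + 4/9·9/16 = 1/3 ✓
b·Ac: 4/9·3/8 = 1/6 ✓; 3 stages ⇒ order 3.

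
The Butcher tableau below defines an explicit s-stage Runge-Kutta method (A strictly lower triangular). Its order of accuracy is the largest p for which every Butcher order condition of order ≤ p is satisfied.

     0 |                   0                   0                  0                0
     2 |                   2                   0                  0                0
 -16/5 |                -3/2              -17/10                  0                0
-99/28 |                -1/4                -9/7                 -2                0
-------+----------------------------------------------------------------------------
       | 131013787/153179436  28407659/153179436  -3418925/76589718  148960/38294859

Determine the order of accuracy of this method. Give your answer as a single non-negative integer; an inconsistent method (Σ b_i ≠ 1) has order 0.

3

b = (131013787/153179436, 28407659/153179436, -3418925/76589718, 148960/38294859)
c = (0, 2, -16/5, -99/28)
Ac = (0, 0, -17/5, 134/35)
Σ b_i: 131013787/153179436·1 + 28407659/153179436·1 + (-3418925/76589718)·1 + 148960/38294859·1 = 1 ✓
b·c: 28407659/153179436·2 + (-3418925/76589718)·(-16/5) + 148960/38294859·(-99/28) = 1/2 ✓
b·c²: 28407659/153179436·4 + (-3418925/76589718)·256/25 + 148960/38294859·9801/784 = 1/3 ✓
b·Ac: (-3418925/76589718)·(-17/5) + 148960/38294859·134/35 = 1/6 ✓
b·c³: 28407659/153179436·8 + (-3418925/76589718)·(-4096/125) + 148960/38294859·(-970299/21952) = 2479092313/893546710 ≠ 1/4 ⇒ order 3.
b·(c∘Ac): (-3418925/76589718)·272/25 + 148960/38294859·(-6633/490) = -20615384/38294859 ≠ 1/8
b·Ac²: (-3418925/76589718)·(-34/5) + 148960/38294859·(-4484/175) = 13012607/63824765 ≠ 1/12
b·A²c: 148960/38294859·34/5 = 1012928/38294859 ≠ 1/24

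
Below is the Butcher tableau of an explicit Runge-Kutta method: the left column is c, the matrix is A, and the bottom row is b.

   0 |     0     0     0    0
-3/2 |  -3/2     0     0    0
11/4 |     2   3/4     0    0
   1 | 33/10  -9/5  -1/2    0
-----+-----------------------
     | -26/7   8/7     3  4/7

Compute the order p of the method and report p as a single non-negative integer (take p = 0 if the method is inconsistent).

b = (-26/7, 8/7, 3, 4/7)
c = (0, -3/2, 11/4, 1)
Ac = (0, 0, -9/8, 53/40)
Σ b_i: (-26/7)·1 + 8/7·1 + 3·1 + 4/7·1 = 1 ✓
b·c: 8/7·(-3/2) + 3·11/4 + 4/7·1 = 199/28 ≠ 1/2 ⇒ order 1.

1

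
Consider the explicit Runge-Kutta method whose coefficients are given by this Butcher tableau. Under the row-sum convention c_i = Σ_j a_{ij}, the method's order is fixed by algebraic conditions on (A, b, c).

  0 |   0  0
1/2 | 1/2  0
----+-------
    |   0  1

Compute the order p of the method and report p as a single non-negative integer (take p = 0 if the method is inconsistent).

2

b = (0, 1)
c = (0, 1/2)
Σ b_i: 1·1 = 1 ✓
b·c: 1·1/2 = 1/2 ✓; 2 stages ⇒ order 2.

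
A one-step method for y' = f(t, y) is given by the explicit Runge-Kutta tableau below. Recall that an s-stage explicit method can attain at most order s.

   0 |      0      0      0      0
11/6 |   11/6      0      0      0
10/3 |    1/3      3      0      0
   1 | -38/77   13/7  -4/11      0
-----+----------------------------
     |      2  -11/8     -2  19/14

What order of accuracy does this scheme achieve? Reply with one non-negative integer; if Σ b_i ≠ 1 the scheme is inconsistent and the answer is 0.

b = (2, -11/8, -2, 19/14)
c = (0, 11/6, 10/3, 1)
Ac = (0, 0, 11/2, 1013/462)
Σ b_i: 2·1 + (-11/8)·1 + (-2)·1 + 19/14·1 = -1/56 ≠ 1 ⇒ order 0.

0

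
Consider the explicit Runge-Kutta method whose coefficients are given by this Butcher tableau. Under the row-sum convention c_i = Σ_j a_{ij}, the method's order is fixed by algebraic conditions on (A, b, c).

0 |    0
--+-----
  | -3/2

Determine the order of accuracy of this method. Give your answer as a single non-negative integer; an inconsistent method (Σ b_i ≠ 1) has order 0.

b = (-3/2)
c = (0)
Σ b_i: (-3/2)·1 = -3/2 ≠ 1 ⇒ order 0.

0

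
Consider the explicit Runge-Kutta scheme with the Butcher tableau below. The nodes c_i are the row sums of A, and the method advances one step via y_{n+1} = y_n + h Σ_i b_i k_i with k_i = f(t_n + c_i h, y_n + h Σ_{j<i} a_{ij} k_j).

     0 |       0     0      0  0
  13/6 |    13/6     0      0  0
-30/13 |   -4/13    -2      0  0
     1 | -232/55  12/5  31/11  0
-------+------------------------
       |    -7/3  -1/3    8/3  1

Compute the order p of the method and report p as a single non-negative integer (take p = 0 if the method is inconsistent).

1

b = (-7/3, -1/3, 8/3, 1)
c = (0, 13/6, -30/13, 1)
Ac = (0, 0, -13/3, -932/715)
Σ b_i: (-7/3)·1 + (-1/3)·1 + 8/3·1 + 1·1 = 1 ✓
b·c: (-1/3)·13/6 + 8/3·(-30/13) + 1·1 = -1375/234 ≠ 1/2 ⇒ order 1.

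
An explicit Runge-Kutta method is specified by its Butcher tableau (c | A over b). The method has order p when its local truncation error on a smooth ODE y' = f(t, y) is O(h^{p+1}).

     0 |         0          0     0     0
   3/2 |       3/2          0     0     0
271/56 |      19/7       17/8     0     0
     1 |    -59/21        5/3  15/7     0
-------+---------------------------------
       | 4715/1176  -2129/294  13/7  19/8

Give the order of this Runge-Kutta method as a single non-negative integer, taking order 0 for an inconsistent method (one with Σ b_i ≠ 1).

2

b = (4715/1176, -2129/294, 13/7, 19/8)
c = (0, 3/2, 271/56, 1)
Ac = (0, 0, 51/16, 5045/392)
Σ b_i: 4715/1176·1 + (-2129/294)·1 + 13/7·1 + 19/8·1 = 1 ✓
b·c: (-2129/294)·3/2 + 13/7·271/56 + 19/8·1 = 1/2 ✓
b·c²: (-2129/294)·9/4 + 13/7·73441/3136 + 19/8·1 = 649197/21952 ≠ 1/3 ⇒ order 2.
b·Ac: 13/7·51/16 + 19/8·5045/392 = 114419/3136 ≠ 1/6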